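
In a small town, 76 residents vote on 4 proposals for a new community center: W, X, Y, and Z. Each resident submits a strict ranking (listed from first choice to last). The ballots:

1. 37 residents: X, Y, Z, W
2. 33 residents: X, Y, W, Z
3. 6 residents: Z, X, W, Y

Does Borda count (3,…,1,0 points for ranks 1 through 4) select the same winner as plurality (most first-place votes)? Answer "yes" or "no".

Borda — scores: W 39, X 222, Y 140, Z 55. Winner: X.
Plurality — first-place votes: W 0, X 70, Y 0, Z 6. Winner: X.
The two methods agree.

yes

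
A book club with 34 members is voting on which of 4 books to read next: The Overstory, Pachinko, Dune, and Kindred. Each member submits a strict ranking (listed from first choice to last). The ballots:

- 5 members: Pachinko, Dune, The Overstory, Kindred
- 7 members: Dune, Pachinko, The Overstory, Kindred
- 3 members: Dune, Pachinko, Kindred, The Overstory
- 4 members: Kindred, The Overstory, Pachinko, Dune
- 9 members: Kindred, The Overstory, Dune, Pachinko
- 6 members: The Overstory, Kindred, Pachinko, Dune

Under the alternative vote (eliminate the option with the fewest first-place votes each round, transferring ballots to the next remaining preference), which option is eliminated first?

Pachinko

Round 1: The Overstory 6, Pachinko 5, Dune 10, Kindred 13. Eliminate Pachinko.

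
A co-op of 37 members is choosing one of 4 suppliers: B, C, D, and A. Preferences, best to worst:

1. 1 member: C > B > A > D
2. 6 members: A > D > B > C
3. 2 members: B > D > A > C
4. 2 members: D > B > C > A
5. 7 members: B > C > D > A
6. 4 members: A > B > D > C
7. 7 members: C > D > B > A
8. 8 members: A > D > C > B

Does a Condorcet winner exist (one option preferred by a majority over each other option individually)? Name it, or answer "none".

none

Checking pairwise contests:
D beats B 23–14.
B beats C 21–16.
A beats D 19–18.
B beats A 19–18.
Every option loses at least one head-to-head, so there is no Condorcet winner.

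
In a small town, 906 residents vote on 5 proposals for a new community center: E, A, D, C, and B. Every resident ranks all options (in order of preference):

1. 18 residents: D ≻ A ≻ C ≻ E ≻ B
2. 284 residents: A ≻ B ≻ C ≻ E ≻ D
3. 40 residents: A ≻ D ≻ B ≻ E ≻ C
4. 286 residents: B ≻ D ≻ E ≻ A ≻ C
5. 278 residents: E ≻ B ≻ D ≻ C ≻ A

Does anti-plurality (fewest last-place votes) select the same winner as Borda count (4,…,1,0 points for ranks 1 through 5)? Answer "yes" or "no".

Anti-plurality — last-place votes: E 0, A 278, D 284, C 326, B 18. Winner: E.
Borda — scores: E 2026, A 1636, D 1606, C 882, B 2910. Winner: B.
The two methods disagree.

no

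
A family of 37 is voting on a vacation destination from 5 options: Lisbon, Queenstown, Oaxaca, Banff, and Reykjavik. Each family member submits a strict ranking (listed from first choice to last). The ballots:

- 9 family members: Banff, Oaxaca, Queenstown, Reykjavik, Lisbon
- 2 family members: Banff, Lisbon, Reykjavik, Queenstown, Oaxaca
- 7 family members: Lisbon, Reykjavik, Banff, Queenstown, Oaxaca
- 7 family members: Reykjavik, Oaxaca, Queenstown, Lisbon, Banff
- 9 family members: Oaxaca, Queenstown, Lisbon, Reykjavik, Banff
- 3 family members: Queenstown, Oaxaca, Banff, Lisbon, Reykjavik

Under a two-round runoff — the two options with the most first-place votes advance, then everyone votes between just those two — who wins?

Round 1 first-place votes: Lisbon 7, Queenstown 3, Oaxaca 9, Banff 11, Reykjavik 7.
Banff and Oaxaca advance.
Runoff: Banff is preferred to Oaxaca by 18 voters; Oaxaca by 19.
Oaxaca wins the runoff.

Oaxaca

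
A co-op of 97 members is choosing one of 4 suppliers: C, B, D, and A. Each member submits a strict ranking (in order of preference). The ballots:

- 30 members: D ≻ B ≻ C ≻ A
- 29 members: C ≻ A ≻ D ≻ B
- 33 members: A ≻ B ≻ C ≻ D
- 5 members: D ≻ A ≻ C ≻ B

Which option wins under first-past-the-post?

First-place votes: C 29, B 0, D 35, A 33.
D has the most first-place votes.

D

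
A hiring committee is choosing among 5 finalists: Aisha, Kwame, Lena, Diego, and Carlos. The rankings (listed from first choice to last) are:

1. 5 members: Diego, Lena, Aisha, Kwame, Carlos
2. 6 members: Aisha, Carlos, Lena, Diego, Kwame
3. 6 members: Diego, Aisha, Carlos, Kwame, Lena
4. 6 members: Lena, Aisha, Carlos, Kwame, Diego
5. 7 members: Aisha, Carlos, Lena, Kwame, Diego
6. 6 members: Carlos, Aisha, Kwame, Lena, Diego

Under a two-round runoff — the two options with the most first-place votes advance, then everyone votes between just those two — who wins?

Aisha

Round 1 first-place votes: Aisha 13, Kwame 0, Lena 6, Diego 11, Carlos 6.
Aisha and Diego advance.
Runoff: Aisha is preferred to Diego by 25 voters; Diego by 11.
Aisha wins the runoff.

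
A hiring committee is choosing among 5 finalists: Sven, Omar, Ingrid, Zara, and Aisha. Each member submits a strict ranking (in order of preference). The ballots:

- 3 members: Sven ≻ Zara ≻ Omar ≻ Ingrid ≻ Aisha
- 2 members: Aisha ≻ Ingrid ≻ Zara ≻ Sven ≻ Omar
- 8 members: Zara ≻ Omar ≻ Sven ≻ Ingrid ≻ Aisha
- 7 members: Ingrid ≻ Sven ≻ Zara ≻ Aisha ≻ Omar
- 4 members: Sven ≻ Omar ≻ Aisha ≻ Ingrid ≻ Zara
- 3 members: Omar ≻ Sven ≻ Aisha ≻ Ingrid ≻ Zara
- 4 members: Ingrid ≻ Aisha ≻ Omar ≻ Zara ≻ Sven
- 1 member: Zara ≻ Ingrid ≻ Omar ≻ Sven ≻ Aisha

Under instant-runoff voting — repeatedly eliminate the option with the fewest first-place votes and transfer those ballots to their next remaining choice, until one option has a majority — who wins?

Sven

Round 1: Sven 7, Omar 3, Ingrid 11, Zara 9, Aisha 2. Eliminate Aisha.
Round 2: Sven 7, Omar 3, Ingrid 13, Zara 9. Eliminate Omar.
Round 3: Sven 10, Ingrid 13, Zara 9. Eliminate Zara.
Round 4: Sven 18, Ingrid 14. Sven has a majority.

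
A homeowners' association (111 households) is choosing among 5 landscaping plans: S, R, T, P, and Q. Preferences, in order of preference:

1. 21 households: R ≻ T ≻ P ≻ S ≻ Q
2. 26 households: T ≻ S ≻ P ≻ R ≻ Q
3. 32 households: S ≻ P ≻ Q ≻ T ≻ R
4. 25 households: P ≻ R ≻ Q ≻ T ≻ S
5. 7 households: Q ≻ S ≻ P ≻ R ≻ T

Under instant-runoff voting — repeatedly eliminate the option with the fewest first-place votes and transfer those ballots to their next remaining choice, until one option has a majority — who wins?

Round 1: S 32, R 21, T 26, P 25, Q 7. Eliminate Q.
Round 2: S 39, R 21, T 26, P 25. Eliminate R.
Round 3: S 39, T 47, P 25. Eliminate P.
Round 4: S 39, T 72. T has a majority.

T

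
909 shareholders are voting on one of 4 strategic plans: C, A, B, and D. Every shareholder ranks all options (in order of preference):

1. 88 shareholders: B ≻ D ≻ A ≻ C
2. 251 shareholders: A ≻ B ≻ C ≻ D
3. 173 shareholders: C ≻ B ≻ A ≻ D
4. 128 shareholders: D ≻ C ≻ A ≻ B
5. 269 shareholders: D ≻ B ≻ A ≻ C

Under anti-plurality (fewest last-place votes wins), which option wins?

Last-place votes: C 357, A 0, B 128, D 424.
A is ranked last by the fewest voters, so A wins.

A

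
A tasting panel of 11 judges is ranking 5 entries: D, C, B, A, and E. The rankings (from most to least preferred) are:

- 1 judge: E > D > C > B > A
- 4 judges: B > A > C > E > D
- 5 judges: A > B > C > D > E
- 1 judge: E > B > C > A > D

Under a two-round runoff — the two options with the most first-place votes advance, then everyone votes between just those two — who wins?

Round 1 first-place votes: D 0, C 0, B 4, A 5, E 2.
A and B advance.
Runoff: A is preferred to B by 5 voters; B by 6.
B wins the runoff.

B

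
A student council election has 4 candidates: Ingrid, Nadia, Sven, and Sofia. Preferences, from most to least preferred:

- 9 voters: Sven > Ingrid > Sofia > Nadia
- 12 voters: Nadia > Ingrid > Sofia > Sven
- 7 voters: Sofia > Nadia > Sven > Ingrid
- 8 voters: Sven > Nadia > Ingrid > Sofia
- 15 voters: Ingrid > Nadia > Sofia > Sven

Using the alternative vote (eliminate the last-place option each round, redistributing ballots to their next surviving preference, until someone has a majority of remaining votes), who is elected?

Nadia

Round 1: Ingrid 15, Nadia 12, Sven 17, Sofia 7. Eliminate Sofia.
Round 2: Ingrid 15, Nadia 19, Sven 17. Eliminate Ingrid.
Round 3: Nadia 34, Sven 17. Nadia has a majority.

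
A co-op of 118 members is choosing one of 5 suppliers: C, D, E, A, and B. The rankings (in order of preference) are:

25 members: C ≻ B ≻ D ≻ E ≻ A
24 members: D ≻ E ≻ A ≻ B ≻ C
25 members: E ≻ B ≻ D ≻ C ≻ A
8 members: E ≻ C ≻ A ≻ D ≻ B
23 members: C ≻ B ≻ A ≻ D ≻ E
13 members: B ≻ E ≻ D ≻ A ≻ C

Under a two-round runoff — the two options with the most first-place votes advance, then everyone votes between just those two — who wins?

Round 1 first-place votes: C 48, D 24, E 33, A 0, B 13.
C and E advance.
Runoff: C is preferred to E by 48 voters; E by 70.
E wins the runoff.

E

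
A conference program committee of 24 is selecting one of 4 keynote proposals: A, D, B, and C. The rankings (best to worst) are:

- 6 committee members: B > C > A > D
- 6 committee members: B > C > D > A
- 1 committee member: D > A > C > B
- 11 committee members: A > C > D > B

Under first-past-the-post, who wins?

B

First-place votes: A 11, D 1, B 12, C 0.
B has the most first-place votes.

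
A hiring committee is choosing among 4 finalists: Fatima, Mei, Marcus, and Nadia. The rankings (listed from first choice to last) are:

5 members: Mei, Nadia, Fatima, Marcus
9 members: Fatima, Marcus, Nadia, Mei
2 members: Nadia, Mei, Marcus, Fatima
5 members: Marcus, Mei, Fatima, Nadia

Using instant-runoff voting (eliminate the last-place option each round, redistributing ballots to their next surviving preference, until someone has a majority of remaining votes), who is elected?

Round 1: Fatima 9, Mei 5, Marcus 5, Nadia 2. Eliminate Nadia.
Round 2: Fatima 9, Mei 7, Marcus 5. Eliminate Marcus.
Round 3: Fatima 9, Mei 12. Mei has a majority.

Mei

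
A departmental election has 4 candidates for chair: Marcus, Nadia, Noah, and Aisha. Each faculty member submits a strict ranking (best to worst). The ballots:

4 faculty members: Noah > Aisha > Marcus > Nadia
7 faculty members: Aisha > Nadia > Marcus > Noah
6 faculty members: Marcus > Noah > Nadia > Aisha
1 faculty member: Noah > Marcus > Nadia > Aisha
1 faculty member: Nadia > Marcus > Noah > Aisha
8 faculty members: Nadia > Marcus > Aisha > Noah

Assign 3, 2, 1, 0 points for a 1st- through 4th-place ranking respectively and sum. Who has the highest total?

Marcus

Marcus: 4·1 + 7·1 + 6·3 + 1·2 + 1·2 + 8·2 = 49
Nadia: 4·0 + 7·2 + 6·1 + 1·1 + 1·3 + 8·3 = 48
Noah: 4·3 + 7·0 + 6·2 + 1·3 + 1·1 + 8·0 = 28
Aisha: 4·2 + 7·3 + 6·0 + 1·0 + 1·0 + 8·1 = 37
Marcus has the highest Borda score (49).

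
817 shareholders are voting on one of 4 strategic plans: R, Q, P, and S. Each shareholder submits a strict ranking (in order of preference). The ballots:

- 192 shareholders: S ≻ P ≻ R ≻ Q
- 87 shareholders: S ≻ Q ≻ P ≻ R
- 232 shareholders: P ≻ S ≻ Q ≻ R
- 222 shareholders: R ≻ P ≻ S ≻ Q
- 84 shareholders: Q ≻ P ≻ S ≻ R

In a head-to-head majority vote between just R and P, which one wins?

Voters preferring R to P: 222; preferring P to R: 595.
P wins the head-to-head.

P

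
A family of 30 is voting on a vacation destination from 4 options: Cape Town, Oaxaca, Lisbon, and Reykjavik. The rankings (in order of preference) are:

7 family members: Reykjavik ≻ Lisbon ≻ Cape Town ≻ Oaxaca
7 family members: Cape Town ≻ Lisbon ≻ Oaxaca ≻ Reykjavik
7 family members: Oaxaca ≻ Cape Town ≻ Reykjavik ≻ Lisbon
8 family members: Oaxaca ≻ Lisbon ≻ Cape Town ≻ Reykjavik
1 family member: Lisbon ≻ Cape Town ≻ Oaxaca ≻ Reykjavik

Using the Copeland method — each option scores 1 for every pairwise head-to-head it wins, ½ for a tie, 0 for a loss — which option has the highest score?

Lisbon

Cape Town: beats Reykjavik; ties Oaxaca; loses to Lisbon → score 1.5.
Oaxaca: beats Reykjavik; ties Cape Town and Lisbon → score 2.
Lisbon: beats Cape Town and Reykjavik; ties Oaxaca → score 2.5.
Reykjavik: loses to Cape Town, Oaxaca, and Lisbon → score 0.
Lisbon has the best pairwise record.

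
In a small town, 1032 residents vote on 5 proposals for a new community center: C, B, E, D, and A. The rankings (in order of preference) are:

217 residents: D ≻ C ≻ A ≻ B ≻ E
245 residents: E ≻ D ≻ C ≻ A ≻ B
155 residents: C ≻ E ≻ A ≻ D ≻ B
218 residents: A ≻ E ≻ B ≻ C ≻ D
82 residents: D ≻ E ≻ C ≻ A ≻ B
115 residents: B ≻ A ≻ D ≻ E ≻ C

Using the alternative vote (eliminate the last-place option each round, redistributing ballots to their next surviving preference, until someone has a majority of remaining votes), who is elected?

A

Round 1: C 155, B 115, E 245, D 299, A 218. Eliminate B.
Round 2: C 155, E 245, D 299, A 333. Eliminate C.
Round 3: E 400, D 299, A 333. Eliminate D.
Round 4: E 482, A 550. A has a majority.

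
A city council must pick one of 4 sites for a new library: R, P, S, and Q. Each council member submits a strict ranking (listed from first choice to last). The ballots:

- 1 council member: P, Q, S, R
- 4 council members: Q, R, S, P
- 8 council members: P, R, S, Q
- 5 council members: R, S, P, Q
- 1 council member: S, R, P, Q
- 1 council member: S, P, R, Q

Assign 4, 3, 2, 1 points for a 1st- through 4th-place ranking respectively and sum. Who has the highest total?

R: 1·1 + 4·3 + 8·3 + 5·4 + 1·3 + 1·2 = 62
P: 1·4 + 4·1 + 8·4 + 5·2 + 1·2 + 1·3 = 55
S: 1·2 + 4·2 + 8·2 + 5·3 + 1·4 + 1·4 = 49
Q: 1·3 + 4·4 + 8·1 + 5·1 + 1·1 + 1·1 = 34
R has the highest Borda score (62).

R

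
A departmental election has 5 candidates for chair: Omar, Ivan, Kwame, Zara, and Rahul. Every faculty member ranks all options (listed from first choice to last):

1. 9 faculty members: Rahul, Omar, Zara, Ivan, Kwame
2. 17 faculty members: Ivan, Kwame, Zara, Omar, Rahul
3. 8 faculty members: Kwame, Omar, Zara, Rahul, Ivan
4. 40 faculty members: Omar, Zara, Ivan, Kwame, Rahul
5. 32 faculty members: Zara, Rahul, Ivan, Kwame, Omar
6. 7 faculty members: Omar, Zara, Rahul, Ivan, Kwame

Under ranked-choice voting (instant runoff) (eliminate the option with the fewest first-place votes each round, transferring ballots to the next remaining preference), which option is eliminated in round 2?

Rahul

Round 1: Omar 47, Ivan 17, Kwame 8, Zara 32, Rahul 9. Eliminate Kwame.
Round 2: Omar 55, Ivan 17, Zara 32, Rahul 9. Eliminate Rahul.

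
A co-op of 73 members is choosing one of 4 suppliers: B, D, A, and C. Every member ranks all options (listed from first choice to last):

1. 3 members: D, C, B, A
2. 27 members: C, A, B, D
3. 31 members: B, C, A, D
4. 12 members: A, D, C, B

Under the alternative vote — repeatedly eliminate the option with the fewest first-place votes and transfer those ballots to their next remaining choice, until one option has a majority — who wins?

C

Round 1: B 31, D 3, A 12, C 27. Eliminate D.
Round 2: B 31, A 12, C 30. Eliminate A.
Round 3: B 31, C 42. C has a majority.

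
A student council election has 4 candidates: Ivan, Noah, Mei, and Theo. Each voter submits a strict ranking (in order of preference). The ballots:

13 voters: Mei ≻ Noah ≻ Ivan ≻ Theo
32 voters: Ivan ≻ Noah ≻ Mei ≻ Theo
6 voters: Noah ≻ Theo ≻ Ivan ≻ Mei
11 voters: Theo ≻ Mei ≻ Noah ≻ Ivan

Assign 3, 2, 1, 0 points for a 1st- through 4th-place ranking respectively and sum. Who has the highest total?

Ivan: 13·1 + 32·3 + 6·1 + 11·0 = 115
Noah: 13·2 + 32·2 + 6·3 + 11·1 = 119
Mei: 13·3 + 32·1 + 6·0 + 11·2 = 93
Theo: 13·0 + 32·0 + 6·2 + 11·3 = 45
Noah has the highest Borda score (119).

Noah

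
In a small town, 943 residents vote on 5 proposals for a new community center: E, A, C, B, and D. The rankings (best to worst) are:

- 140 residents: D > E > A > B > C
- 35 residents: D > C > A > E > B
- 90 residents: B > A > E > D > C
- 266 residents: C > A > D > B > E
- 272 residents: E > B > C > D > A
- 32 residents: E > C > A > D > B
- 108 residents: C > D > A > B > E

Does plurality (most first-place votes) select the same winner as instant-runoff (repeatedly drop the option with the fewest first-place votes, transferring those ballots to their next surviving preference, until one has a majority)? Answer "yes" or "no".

no

Plurality — first-place votes: E 304, A 0, C 374, B 90, D 175. Winner: C.
Instant-runoff — R1 E 304, A 0, C 374, B 90, D 175 (A out); R2 E 304, C 374, B 90, D 175 (B out); R3 E 394, C 374, D 175 (D out); R4 E 534, C 409 (E winner). Winner: E.
The two methods disagree.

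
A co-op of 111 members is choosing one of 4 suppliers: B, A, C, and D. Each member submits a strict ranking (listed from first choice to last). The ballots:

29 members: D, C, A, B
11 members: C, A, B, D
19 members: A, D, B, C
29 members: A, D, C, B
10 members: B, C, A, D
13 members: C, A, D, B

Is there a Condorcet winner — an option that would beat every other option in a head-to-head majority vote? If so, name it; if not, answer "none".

Checking pairwise contests:
A beats B 101–10.
C beats A 63–48.
D beats C 77–34.
A beats D 82–29.
Every option loses at least one head-to-head, so there is no Condorcet winner.

none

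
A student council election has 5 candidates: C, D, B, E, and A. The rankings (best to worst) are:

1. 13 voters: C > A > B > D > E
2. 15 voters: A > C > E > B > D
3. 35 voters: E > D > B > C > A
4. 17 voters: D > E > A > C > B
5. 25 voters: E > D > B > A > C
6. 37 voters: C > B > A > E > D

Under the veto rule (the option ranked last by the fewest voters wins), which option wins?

Last-place votes: C 25, D 52, B 17, E 13, A 35.
E is ranked last by the fewest voters, so E wins.

E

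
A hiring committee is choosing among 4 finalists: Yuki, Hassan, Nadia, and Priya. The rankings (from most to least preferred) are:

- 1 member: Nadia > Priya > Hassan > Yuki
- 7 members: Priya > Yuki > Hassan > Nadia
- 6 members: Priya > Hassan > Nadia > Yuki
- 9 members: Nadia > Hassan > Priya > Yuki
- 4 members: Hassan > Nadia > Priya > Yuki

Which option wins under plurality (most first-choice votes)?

Priya

First-place votes: Yuki 0, Hassan 4, Nadia 10, Priya 13.
Priya has the most first-place votes.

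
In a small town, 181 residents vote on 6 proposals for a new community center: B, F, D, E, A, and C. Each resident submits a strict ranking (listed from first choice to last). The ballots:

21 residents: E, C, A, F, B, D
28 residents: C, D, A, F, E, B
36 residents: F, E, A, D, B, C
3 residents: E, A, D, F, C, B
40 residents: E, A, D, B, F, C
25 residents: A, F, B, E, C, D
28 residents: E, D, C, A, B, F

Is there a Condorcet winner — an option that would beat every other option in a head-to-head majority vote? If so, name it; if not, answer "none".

E vs B: 156–25 for E.
E vs F: 92–89 for E.
E vs D: 153–28 for E.
E vs A: 128–53 for E.
E vs C: 153–28 for E.
E beats every other option head-to-head.

E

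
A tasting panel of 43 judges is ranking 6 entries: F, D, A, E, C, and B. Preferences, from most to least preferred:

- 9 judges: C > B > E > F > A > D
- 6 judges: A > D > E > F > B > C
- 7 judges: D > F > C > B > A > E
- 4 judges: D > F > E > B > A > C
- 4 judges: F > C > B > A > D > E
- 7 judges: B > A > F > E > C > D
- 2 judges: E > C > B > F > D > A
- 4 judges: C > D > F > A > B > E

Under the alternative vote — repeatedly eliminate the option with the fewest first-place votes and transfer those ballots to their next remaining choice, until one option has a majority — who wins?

Round 1: F 4, D 11, A 6, E 2, C 13, B 7. Eliminate E.
Round 2: F 4, D 11, A 6, C 15, B 7. Eliminate F.
Round 3: D 11, A 6, C 19, B 7. Eliminate A.
Round 4: D 17, C 19, B 7. Eliminate B.
Round 5: D 17, C 26. C has a majority.

C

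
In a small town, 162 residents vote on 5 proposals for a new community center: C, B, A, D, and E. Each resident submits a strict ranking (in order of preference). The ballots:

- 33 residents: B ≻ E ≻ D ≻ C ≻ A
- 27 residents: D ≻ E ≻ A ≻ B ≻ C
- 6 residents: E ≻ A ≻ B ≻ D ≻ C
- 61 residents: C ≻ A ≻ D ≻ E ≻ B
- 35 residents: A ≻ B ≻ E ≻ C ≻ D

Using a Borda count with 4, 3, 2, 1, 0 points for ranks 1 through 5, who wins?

C: 33·1 + 27·0 + 6·0 + 61·4 + 35·1 = 312
B: 33·4 + 27·1 + 6·2 + 61·0 + 35·3 = 276
A: 33·0 + 27·2 + 6·3 + 61·3 + 35·4 = 395
D: 33·2 + 27·4 + 6·1 + 61·2 + 35·0 = 302
E: 33·3 + 27·3 + 6·4 + 61·1 + 35·2 = 335
A has the highest Borda score (395).

A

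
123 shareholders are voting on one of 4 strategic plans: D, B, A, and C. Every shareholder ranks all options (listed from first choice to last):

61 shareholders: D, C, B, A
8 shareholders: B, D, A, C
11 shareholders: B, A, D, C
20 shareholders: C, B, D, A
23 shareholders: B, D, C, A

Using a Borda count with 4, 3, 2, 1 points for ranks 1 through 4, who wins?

D

D: 61·4 + 8·3 + 11·2 + 20·2 + 23·3 = 399
B: 61·2 + 8·4 + 11·4 + 20·3 + 23·4 = 350
A: 61·1 + 8·2 + 11·3 + 20·1 + 23·1 = 153
C: 61·3 + 8·1 + 11·1 + 20·4 + 23·2 = 328
D has the highest Borda score (399).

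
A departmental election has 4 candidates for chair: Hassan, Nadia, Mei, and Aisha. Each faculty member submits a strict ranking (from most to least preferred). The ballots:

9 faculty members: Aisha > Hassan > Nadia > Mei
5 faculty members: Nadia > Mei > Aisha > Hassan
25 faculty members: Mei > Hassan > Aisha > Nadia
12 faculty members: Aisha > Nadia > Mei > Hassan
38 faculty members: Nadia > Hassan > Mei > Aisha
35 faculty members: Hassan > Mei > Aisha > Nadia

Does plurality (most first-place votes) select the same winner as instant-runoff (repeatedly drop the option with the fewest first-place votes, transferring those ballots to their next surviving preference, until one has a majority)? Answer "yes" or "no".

no

Plurality — first-place votes: Hassan 35, Nadia 43, Mei 25, Aisha 21. Winner: Nadia.
Instant-runoff — R1 Hassan 35, Nadia 43, Mei 25, Aisha 21 (Aisha out); R2 Hassan 44, Nadia 55, Mei 25 (Mei out); R3 Hassan 69, Nadia 55 (Hassan winner). Winner: Hassan.
The two methods disagree.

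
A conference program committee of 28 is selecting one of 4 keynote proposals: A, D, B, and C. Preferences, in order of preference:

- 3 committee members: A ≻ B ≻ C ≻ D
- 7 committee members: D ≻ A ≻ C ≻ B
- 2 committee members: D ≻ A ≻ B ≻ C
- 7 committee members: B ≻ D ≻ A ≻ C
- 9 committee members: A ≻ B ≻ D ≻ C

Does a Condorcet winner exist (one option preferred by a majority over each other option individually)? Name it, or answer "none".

none

Checking pairwise contests:
D beats A 16–12.
B beats D 19–9.
A beats B 21–7.
A beats C 28–0.
Every option loses at least one head-to-head, so there is no Condorcet winner.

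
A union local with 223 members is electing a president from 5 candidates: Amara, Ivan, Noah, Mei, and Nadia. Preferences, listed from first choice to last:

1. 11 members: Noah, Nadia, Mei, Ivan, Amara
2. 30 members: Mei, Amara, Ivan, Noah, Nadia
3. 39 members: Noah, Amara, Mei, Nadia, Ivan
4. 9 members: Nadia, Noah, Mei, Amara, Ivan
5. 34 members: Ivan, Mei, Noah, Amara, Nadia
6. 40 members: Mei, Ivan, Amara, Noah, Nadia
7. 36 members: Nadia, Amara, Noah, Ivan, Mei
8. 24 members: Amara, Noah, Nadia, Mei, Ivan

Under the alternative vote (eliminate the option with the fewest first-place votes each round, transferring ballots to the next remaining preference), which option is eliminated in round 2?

Ivan

Round 1: Amara 24, Ivan 34, Noah 50, Mei 70, Nadia 45. Eliminate Amara.
Round 2: Ivan 34, Noah 74, Mei 70, Nadia 45. Eliminate Ivan.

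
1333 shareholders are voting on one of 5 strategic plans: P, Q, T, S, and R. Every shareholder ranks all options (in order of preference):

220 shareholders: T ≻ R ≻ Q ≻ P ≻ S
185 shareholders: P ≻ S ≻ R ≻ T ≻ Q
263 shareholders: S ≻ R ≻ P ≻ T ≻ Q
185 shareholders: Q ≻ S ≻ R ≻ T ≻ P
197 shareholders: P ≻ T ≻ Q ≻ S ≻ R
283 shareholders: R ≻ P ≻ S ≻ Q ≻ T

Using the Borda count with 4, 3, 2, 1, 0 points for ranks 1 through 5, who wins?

R

P: 220·1 + 185·4 + 263·2 + 185·0 + 197·4 + 283·3 = 3123
Q: 220·2 + 185·0 + 263·0 + 185·4 + 197·2 + 283·1 = 1857
T: 220·4 + 185·1 + 263·1 + 185·1 + 197·3 + 283·0 = 2104
S: 220·0 + 185·3 + 263·4 + 185·3 + 197·1 + 283·2 = 2925
R: 220·3 + 185·2 + 263·3 + 185·2 + 197·0 + 283·4 = 3321
R has the highest Borda score (3321).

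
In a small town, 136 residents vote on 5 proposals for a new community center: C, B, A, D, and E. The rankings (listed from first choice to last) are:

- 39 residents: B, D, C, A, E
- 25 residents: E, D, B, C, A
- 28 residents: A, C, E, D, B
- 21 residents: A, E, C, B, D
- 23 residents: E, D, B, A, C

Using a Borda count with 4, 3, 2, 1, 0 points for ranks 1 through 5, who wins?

C: 39·2 + 25·1 + 28·3 + 21·2 + 23·0 = 229
B: 39·4 + 25·2 + 28·0 + 21·1 + 23·2 = 273
A: 39·1 + 25·0 + 28·4 + 21·4 + 23·1 = 258
D: 39·3 + 25·3 + 28·1 + 21·0 + 23·3 = 289
E: 39·0 + 25·4 + 28·2 + 21·3 + 23·4 = 311
E has the highest Borda score (311).

E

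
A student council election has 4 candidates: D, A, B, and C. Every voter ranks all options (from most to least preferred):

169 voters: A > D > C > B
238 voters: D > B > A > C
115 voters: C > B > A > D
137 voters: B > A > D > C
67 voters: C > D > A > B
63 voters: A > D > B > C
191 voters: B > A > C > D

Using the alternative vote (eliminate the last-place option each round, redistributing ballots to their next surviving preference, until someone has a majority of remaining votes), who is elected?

D

Round 1: D 238, A 232, B 328, C 182. Eliminate C.
Round 2: D 305, A 232, B 443. Eliminate A.
Round 3: D 537, B 443. D has a majority.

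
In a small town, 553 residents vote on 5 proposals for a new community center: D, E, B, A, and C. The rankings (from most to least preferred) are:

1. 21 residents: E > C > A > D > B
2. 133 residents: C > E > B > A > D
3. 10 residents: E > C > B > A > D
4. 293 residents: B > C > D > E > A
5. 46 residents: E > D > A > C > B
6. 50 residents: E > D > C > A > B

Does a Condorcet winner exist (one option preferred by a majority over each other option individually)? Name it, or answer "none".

B vs D: 436–117 for B.
B vs E: 293–260 for B.
B vs A: 436–117 for B.
B vs C: 293–260 for B.
B beats every other option head-to-head.

B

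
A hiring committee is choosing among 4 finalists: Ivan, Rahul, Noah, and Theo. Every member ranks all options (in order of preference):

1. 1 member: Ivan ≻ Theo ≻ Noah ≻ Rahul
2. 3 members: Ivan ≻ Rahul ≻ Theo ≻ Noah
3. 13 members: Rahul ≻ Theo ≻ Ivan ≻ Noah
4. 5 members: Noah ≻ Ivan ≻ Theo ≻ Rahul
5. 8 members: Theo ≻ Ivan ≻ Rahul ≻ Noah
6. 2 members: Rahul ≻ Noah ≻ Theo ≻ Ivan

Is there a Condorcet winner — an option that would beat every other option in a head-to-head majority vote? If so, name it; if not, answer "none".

Checking pairwise contests:
Theo beats Ivan 23–9.
Ivan beats Rahul 17–15.
Ivan beats Noah 25–7.
Rahul beats Theo 18–14.
Every option loses at least one head-to-head, so there is no Condorcet winner.

none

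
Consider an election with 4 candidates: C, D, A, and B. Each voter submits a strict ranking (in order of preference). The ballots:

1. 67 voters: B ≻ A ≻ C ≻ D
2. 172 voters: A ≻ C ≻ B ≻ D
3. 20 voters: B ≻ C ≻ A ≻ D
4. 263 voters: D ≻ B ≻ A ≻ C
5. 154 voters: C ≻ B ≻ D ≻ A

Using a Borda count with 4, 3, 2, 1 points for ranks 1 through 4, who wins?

C: 67·2 + 172·3 + 20·3 + 263·1 + 154·4 = 1589
D: 67·1 + 172·1 + 20·1 + 263·4 + 154·2 = 1619
A: 67·3 + 172·4 + 20·2 + 263·2 + 154·1 = 1609
B: 67·4 + 172·2 + 20·4 + 263·3 + 154·3 = 1943
B has the highest Borda score (1943).

B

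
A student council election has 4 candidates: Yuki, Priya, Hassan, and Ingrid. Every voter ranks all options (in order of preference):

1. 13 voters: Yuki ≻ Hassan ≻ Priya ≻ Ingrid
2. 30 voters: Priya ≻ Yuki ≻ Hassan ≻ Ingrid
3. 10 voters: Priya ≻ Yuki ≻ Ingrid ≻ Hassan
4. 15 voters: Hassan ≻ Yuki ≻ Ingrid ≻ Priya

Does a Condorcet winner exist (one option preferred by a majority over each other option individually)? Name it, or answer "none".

Priya vs Yuki: 40–28 for Priya.
Priya vs Hassan: 40–28 for Priya.
Priya vs Ingrid: 53–15 for Priya.
Priya beats every other option head-to-head.

Priya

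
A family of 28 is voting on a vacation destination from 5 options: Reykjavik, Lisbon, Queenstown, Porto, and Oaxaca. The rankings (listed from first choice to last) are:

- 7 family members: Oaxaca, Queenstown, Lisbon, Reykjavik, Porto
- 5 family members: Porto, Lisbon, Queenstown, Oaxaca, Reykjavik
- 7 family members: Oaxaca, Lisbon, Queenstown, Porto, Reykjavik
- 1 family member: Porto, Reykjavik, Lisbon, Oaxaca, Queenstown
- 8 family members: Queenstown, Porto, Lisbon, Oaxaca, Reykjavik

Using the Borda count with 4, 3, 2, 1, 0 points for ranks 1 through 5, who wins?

Reykjavik: 7·1 + 5·0 + 7·0 + 1·3 + 8·0 = 10
Lisbon: 7·2 + 5·3 + 7·3 + 1·2 + 8·2 = 68
Queenstown: 7·3 + 5·2 + 7·2 + 1·0 + 8·4 = 77
Porto: 7·0 + 5·4 + 7·1 + 1·4 + 8·3 = 55
Oaxaca: 7·4 + 5·1 + 7·4 + 1·1 + 8·1 = 70
Queenstown has the highest Borda score (77).

Queenstown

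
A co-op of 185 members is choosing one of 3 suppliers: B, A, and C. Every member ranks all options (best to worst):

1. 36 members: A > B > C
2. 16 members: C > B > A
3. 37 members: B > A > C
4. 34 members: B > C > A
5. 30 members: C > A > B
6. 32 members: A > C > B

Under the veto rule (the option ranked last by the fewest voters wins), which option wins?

A

Last-place votes: B 62, A 50, C 73.
A is ranked last by the fewest voters, so A wins.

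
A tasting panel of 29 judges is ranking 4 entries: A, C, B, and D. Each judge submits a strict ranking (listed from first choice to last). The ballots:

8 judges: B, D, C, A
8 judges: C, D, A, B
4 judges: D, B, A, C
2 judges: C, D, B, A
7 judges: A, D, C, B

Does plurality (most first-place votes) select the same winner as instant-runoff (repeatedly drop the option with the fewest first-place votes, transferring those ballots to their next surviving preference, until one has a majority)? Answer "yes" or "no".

yes

Plurality — first-place votes: A 7, C 10, B 8, D 4. Winner: C.
Instant-runoff — R1 A 7, C 10, B 8, D 4 (D out); R2 A 7, C 10, B 12 (A out); R3 C 17, B 12 (C winner). Winner: C.
The two methods agree.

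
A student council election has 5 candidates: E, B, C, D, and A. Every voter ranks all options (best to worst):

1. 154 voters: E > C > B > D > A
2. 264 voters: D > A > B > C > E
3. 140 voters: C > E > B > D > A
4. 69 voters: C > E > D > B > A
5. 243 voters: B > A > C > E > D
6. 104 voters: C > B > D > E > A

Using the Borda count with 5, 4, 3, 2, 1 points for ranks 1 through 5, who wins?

B

E: 154·5 + 264·1 + 140·4 + 69·4 + 243·2 + 104·2 = 2564
B: 154·3 + 264·3 + 140·3 + 69·2 + 243·5 + 104·4 = 3443
C: 154·4 + 264·2 + 140·5 + 69·5 + 243·3 + 104·5 = 3438
D: 154·2 + 264·5 + 140·2 + 69·3 + 243·1 + 104·3 = 2670
A: 154·1 + 264·4 + 140·1 + 69·1 + 243·4 + 104·1 = 2495
B has the highest Borda score (3443).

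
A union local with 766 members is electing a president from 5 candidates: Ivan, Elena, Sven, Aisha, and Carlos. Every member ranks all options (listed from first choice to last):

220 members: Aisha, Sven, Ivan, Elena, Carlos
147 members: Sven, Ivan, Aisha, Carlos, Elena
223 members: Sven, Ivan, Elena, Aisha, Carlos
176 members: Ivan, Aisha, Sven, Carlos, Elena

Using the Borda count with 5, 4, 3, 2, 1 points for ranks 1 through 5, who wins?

Ivan: 220·3 + 147·4 + 223·4 + 176·5 = 3020
Elena: 220·2 + 147·1 + 223·3 + 176·1 = 1432
Sven: 220·4 + 147·5 + 223·5 + 176·3 = 3258
Aisha: 220·5 + 147·3 + 223·2 + 176·4 = 2691
Carlos: 220·1 + 147·2 + 223·1 + 176·2 = 1089
Sven has the highest Borda score (3258).

Sven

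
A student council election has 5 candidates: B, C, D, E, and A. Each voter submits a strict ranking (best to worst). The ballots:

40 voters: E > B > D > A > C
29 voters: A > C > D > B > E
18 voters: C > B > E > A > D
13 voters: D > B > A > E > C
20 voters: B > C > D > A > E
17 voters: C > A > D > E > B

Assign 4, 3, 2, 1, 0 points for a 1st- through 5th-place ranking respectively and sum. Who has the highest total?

B: 40·3 + 29·1 + 18·3 + 13·3 + 20·4 + 17·0 = 322
C: 40·0 + 29·3 + 18·4 + 13·0 + 20·3 + 17·4 = 287
D: 40·2 + 29·2 + 18·0 + 13·4 + 20·2 + 17·2 = 264
E: 40·4 + 29·0 + 18·2 + 13·1 + 20·0 + 17·1 = 226
A: 40·1 + 29·4 + 18·1 + 13·2 + 20·1 + 17·3 = 271
B has the highest Borda score (322).

B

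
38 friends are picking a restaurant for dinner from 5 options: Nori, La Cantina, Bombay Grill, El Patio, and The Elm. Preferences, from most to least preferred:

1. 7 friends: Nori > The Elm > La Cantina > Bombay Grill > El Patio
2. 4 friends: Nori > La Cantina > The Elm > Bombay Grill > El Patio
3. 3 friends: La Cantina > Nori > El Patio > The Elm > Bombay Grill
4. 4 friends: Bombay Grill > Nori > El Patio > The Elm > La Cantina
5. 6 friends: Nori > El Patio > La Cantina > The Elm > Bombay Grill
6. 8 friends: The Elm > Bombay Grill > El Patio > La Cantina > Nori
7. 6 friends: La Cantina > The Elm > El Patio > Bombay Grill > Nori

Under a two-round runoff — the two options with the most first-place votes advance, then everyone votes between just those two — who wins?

Round 1 first-place votes: Nori 17, La Cantina 9, Bombay Grill 4, El Patio 0, The Elm 8.
Nori and La Cantina advance.
Runoff: Nori is preferred to La Cantina by 21 voters; La Cantina by 17.
Nori wins the runoff.

Nori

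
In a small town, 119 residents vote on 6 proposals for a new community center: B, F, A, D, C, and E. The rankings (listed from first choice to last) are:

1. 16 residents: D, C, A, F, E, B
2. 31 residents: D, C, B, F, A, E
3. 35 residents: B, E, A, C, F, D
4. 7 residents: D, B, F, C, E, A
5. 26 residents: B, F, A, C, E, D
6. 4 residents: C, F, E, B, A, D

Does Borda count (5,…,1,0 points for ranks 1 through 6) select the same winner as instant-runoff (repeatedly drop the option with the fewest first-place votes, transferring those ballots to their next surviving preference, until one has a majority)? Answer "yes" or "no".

yes

Borda — scores: B 434, F 270, A 266, D 270, C 344, E 201. Winner: B.
Instant-runoff — R1 B 61, F 0, A 0, D 54, C 4, E 0 (B winner). Winner: B.
The two methods agree.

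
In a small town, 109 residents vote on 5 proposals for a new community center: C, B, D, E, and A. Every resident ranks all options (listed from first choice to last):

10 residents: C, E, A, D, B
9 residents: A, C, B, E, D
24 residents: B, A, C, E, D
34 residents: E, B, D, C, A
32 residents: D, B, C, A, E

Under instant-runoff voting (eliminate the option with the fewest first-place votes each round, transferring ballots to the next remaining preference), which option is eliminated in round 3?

D

Round 1: C 10, B 24, D 32, E 34, A 9. Eliminate A.
Round 2: C 19, B 24, D 32, E 34. Eliminate C.
Round 3: B 33, D 32, E 44. Eliminate D.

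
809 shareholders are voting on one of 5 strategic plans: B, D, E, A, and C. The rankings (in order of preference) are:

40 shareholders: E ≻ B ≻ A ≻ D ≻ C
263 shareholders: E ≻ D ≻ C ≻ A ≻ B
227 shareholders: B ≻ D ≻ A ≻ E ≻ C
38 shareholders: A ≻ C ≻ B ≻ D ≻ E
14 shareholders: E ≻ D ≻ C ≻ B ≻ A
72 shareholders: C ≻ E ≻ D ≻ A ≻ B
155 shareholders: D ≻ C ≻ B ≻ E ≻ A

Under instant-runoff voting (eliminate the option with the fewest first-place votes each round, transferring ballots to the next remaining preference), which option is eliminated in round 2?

Round 1: B 227, D 155, E 317, A 38, C 72. Eliminate A.
Round 2: B 227, D 155, E 317, C 110. Eliminate C.

C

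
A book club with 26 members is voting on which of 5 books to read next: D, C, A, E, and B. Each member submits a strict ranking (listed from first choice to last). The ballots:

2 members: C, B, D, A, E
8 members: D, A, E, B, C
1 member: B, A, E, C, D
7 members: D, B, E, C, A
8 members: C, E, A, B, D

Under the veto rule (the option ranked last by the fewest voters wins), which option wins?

B

Last-place votes: D 9, C 8, A 7, E 2, B 0.
B is ranked last by the fewest voters, so B wins.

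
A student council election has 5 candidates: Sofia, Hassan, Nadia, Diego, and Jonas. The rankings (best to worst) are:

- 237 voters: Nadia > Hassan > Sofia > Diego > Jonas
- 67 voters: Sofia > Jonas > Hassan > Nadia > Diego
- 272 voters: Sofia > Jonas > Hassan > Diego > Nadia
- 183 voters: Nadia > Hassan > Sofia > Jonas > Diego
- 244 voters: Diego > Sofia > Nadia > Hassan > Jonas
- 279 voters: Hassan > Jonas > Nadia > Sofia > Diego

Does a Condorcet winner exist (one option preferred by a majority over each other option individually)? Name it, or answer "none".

Nadia vs Sofia: 699–583 for Nadia.
Nadia vs Hassan: 664–618 for Nadia.
Nadia vs Diego: 766–516 for Nadia.
Nadia vs Jonas: 664–618 for Nadia.
Nadia beats every other option head-to-head.

Nadia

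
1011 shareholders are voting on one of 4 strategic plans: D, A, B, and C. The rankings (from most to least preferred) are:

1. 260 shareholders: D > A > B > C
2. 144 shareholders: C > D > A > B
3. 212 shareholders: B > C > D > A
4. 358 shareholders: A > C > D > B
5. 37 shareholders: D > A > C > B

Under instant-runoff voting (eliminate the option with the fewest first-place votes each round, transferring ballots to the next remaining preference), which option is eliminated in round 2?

B

Round 1: D 297, A 358, B 212, C 144. Eliminate C.
Round 2: D 441, A 358, B 212. Eliminate B.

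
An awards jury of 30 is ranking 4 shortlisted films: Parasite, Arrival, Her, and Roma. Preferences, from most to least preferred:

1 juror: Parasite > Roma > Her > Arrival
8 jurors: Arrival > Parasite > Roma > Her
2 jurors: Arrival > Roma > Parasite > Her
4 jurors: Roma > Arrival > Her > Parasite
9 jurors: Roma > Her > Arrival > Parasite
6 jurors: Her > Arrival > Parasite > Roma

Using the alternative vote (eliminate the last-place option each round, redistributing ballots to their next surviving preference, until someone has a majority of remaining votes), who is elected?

Round 1: Parasite 1, Arrival 10, Her 6, Roma 13. Eliminate Parasite.
Round 2: Arrival 10, Her 6, Roma 14. Eliminate Her.
Round 3: Arrival 16, Roma 14. Arrival has a majority.

Arrival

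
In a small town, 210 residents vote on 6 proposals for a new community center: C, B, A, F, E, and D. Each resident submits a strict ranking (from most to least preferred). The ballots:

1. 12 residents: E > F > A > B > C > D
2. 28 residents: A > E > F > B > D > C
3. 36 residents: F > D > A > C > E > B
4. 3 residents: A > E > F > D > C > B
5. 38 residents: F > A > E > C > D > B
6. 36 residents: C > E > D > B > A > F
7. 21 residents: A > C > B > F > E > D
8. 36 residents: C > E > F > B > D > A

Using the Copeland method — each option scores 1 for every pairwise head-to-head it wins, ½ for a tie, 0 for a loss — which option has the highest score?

F

C: beats B, E, and D; loses to A and F → score 3.
B: loses to C, A, F, E, and D → score 0.
A: beats C, B, and E; loses to F and D → score 3.
F: beats C, B, A, and D; loses to E → score 4.
E: beats B, F, and D; loses to C and A → score 3.
D: beats B and A; loses to C, F, and E → score 2.
F has the best pairwise record.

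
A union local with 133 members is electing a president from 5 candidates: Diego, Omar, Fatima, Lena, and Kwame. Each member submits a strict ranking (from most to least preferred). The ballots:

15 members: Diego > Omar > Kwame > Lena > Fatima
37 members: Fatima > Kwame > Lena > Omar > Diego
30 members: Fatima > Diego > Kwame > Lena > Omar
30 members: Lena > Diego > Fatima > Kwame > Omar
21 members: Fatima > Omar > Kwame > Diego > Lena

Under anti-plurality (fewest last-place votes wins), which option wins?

Kwame

Last-place votes: Diego 37, Omar 60, Fatima 15, Lena 21, Kwame 0.
Kwame is ranked last by the fewest voters, so Kwame wins.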